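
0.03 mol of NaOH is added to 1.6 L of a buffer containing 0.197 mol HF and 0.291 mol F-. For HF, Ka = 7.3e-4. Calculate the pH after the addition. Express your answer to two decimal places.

OH- converts HF to F-: HF → 0.167 mol, F- → 0.321 mol.
pKa = −log(7.3 × 10^-4) = 3.137
pH = pKa + log([A⁻]/[HA]) = 3.137 + log(0.321/0.167) = 3.137 +0.284

pH = 3.42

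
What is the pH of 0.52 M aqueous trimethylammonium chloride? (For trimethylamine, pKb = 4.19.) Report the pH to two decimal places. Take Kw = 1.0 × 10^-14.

pH = 5.05

(CH3)3NH+ is the conjugate acid of the weak base (CH3)3N.
Kb = 10^(−4.19) = 6.46 × 10^-5
Ka = Kw/Kb = 1.0×10^-14 / 6.46 × 10^-5 = 1.55 × 10^-10
Ka = x²/(0.52 − x) = 1.55 × 10^-10
Neglecting x in the denominator: x = √(1.55 × 10^-10 × 0.52) = 8.98 × 10^-6 M
(x/C₀ = 0.0017% < 5%, so the approximation holds.)
pH = −log[H+] = −log(8.98 × 10^-6) = 5.05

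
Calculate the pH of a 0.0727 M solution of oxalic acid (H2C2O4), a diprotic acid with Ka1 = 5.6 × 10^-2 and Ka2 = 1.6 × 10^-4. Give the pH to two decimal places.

pH = 1.38

Ka1 ≫ Ka2, so treat the first dissociation as the only significant source of H+.
Ka1 = x²/(0.0727 − x) = 5.6 × 10^-2
Solving the quadratic: x = (−Ka1 + √(Ka1² + 4·Ka1·C₀))/2 = 4.17 × 10^-2 M
pH = −log(4.17 × 10^-2) = 1.38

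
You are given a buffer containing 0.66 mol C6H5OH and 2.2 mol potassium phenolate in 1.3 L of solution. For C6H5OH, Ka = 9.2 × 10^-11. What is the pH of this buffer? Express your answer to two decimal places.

pH = 10.56

pKa = −log(9.2 × 10^-11) = 10.036
Henderson–Hasselbalch: pH = pKa + log([C6H5O-]/[C6H5OH]) = 10.036 + log(2.2/0.66)
pH = 10.036 + (+0.523) = 10.56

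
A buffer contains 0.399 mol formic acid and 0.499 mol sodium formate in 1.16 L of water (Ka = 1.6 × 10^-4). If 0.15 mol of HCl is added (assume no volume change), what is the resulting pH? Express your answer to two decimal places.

Added H+ converts HCOO- to HCOOH: HCOOH → 0.549 mol, HCOO- → 0.349 mol.
pKa = −log(1.6 × 10^-4) = 3.796
Henderson–Hasselbalch with mole ratio 0.349/0.549: pH = 3.796 + (-0.197)

pH = 3.60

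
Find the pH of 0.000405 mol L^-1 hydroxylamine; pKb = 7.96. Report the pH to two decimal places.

NH2OH + H2O ⇌ NH3OH+ + OH-
Kb = 10^(−7.96) = 1.10 × 10^-8
Kb = [OH-]²/(0.000405 − [OH-]) = 1.10 × 10^-8
Assume [OH-] ≪ 0.000405: [OH-] ≈ √(1.10 × 10^-8 × 0.000405) = 2.11 × 10^-6 M
pOH = −log(2.11 × 10^-6) = 5.68; pH = 14.00 − 5.68 = 8.32

pH = 8.32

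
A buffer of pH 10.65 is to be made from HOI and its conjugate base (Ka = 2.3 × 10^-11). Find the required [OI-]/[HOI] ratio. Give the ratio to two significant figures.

ratio = 1.0

pKa = -log(2.3 × 10^-11) = 10.638
pH = pKa + log(r) ⇒ log(r) = 10.65 − 10.638 = +0.012
r = [OI-]/[HOI] = 10^(+0.012) = 1.03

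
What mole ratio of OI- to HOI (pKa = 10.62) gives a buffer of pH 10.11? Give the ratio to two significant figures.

ratio = 0.31

pH = pKa + log(r) ⇒ log(r) = 10.11 − 10.62 = -0.51
r = [OI-]/[HOI] = 10^(-0.51) = 0.309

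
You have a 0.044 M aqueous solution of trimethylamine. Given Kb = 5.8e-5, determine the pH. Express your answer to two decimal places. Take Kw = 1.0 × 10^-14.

(CH3)3N + H2O ⇌ (CH3)3NH+ + OH-
Kb = x²/(0.044 − x) = 5.8 × 10^-5
Assume x ≪ 0.044: x ≈ √(5.8 × 10^-5 × 0.044) = 1.60 × 10^-3 M
pOH = −log(1.60 × 10^-3) = 2.80; pH = 14.00 − 2.80 = 11.20

pH = 11.20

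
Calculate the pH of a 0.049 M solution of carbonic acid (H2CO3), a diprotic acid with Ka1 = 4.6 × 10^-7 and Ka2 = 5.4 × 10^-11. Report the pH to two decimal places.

Since Ka1 ≫ Ka2, the first ionization dominates [H+].
Ka1 = x²/(0.049 − x) = 4.6 × 10^-7
x ≈ √(4.6 × 10^-7 × 0.049) = 1.50 × 10^-4 M
pH = −log(1.50 × 10^-4) = 3.82

pH = 3.82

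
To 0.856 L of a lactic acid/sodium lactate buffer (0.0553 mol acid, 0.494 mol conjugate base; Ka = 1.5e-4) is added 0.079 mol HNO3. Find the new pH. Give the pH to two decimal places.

pH = 4.31

After neutralization: n(CH3CH(OH)COOH) = 0.134 mol, n(CH3CH(OH)COO-) = 0.415 mol.
pKa = −log(1.5 × 10^-4) = 3.824
pH = pKa + log([A⁻]/[HA]) = 3.824 + log(0.415/0.134) = 3.824 +0.491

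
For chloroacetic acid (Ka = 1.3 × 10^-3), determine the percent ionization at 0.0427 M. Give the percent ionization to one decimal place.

16.0%

ClCH2COOH ⇌ ClCH2COO- + H+; let x = [H+] at equilibrium.
Ka = x²/(C₀ − x); solving the quadratic gives x = 6.83 × 10^-3 M.
Fraction ionized = 6.83 × 10^-3 / 0.0427 = 0.1600 → 16.0%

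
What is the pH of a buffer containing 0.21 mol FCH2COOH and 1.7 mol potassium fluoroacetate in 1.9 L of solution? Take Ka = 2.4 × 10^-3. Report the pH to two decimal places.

pKa = −log(2.4 × 10^-3) = 2.620
pH = pKa + log([A⁻]/[HA]) = 2.620 + log(1.7/0.21)
pH = 2.620 + (+0.908) = 3.53

pH = 3.53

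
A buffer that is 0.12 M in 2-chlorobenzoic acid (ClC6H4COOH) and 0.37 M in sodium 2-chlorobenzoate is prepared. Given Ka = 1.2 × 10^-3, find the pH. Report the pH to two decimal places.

pH = 3.41

pKa = −log(1.2 × 10^-3) = 2.921
Using pH = pKa + log([base]/[acid]) with [base]/[acid] = 0.37/0.12:
pH = 2.921 + (+0.489) = 3.41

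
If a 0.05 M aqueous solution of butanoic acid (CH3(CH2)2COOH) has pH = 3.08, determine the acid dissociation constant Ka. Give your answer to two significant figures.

Ka = 1.4 × 10^-5

[H+] = 10^(-3.08) = 8.32 × 10^-4 M
At equilibrium [HA] = 0.05 − 8.32 × 10^-4 = 4.92 × 10^-2 M
Ka = [H+][A-]/[HA] = (8.32 × 10^-4)² / 4.92 × 10^-2 = 1.4 × 10^-5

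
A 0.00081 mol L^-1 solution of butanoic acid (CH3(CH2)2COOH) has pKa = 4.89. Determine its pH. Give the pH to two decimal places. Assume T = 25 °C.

pH = 4.02

CH3(CH2)2COOH ⇌ CH3(CH2)2COO- + H+
Ka = 10^(−4.89) = 1.29 × 10^-5
Ka = [H+]²/(0.00081 − [H+]) = 1.29 × 10^-5
[H+] is not negligible relative to C₀; solve [H+]² + 1.29e-05·[H+] − 1.04e-08 = 0.
[H+] = [−1.29e-05 + √(1.29e-05² + 4.18e-08)]/2 = 9.60 × 10^-5 M
pH = −log[H+] = −log(9.60 × 10^-5) = 4.02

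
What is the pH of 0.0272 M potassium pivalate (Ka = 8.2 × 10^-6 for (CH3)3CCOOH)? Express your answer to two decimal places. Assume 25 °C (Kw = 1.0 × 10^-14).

pH = 8.76

(CH3)3CCOO- is the conjugate base of the weak acid (CH3)3CCOOH.
Kb = Kw/Ka = 1.0×10^-14 / 8.2 × 10^-6 = 1.22 × 10^-9
Kb = x²/(0.0272 − x) = 1.22 × 10^-9
Assume x ≪ 0.0272: x ≈ √(1.22 × 10^-9 × 0.0272) = 5.76 × 10^-6 M
Check: 0.021% ionized — well under 5%, approximation valid.
pOH = 5.24, so pH = 14.00 − pOH = 8.76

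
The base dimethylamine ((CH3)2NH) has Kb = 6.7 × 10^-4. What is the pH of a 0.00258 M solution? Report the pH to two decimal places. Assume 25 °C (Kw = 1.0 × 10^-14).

(CH3)2NH + H2O ⇌ (CH3)2NH2+ + OH-
Kb = [OH-]²/(0.00258 − [OH-]) = 6.7 × 10^-4
Here C₀/Kb ≈ 3.85, so the small-[OH-] approximation fails. Use the quadratic:
[OH-] = [−0.00067 + √(0.00067² + 6.91e-06)]/2 = 1.02 × 10^-3 M
pOH = −log(1.02 × 10^-3) = 2.99; pH = 14.00 − 2.99 = 11.01

pH = 11.01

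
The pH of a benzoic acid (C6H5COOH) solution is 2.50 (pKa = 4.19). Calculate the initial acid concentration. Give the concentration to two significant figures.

[H+] = 10^(-2.50) = 3.16 × 10^-3 M = x
Ka = 10^(−4.19) = 6.46 × 10^-5
Ka = x²/(C₀ − x) ⇒ C₀ = x + x²/Ka
C₀ = 3.16 × 10^-3 + (3.16 × 10^-3)²/(6.46 × 10^-5) = 1.58 × 10^-1 M

C₀ = 1.6 × 10^-1 M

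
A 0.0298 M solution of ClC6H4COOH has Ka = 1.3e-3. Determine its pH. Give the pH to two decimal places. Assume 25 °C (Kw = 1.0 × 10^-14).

ClC6H4COOH ⇌ ClC6H4COO- + H+
From the ICE table, Ka = x²/(0.0298 − x) = 1.3 × 10^-3.
x is not negligible relative to C₀; solve x² + 0.0013·x − 3.87e-05 = 0.
x = [−0.0013 + √(0.0013² + 0.000155)]/2 = 5.61 × 10^-3 M
pH = −log[H+] = −log(5.61 × 10^-3) = 2.25

pH = 2.25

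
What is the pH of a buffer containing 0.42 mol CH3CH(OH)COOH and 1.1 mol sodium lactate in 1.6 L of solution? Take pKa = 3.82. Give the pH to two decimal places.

pH = 4.24

pH = pKa + log([A⁻]/[HA]) = 3.82 + log(1.1/0.42)
pH = 3.82 + (+0.418) = 4.24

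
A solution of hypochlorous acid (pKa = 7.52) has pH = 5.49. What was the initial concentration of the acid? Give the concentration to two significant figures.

C₀ = 3.5 × 10^-4 M

[H+] = 10^(-5.49) = 3.24 × 10^-6 M = x
Ka = 10^(−7.52) = 3.02 × 10^-8
Ka = x²/(C₀ − x) ⇒ C₀ = x + x²/Ka
C₀ = 3.24 × 10^-6 + (3.24 × 10^-6)²/(3.02 × 10^-8) = 3.51 × 10^-4 M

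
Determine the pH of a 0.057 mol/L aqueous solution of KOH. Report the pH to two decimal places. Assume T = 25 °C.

KOH is a strong base; [OH-] = 0.057 M.
pOH = -log(0.057) = 1.24
pH = 14.00 - 1.24 = 12.76

pH = 12.76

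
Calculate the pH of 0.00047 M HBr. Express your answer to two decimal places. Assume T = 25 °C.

HBr is a strong acid and dissociates completely, so [H+] = 0.00047 M.
pH = -log(0.00047) = 3.33

pH = 3.33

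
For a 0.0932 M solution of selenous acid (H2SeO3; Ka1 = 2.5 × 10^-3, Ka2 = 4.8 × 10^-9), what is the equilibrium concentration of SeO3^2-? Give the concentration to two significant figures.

4.8 × 10^-9 M

First ionization gives [H+] ≈ [HSeO3-] = 1.41 × 10^-2 M.
Second step: Ka2 = [H+][SeO3^2-]/[HSeO3-] ≈ [SeO3^2-] (since [H+] ≈ [HSeO3-]).
So [SeO3^2-] ≈ Ka2.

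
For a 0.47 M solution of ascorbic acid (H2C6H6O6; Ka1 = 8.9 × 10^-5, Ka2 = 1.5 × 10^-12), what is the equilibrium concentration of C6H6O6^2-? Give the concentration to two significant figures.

1.5 × 10^-12 M

First ionization gives [H+] ≈ [HC6H6O6-] = 6.47 × 10^-3 M.
Second step: Ka2 = [H+][C6H6O6^2-]/[HC6H6O6-] ≈ [C6H6O6^2-] (since [H+] ≈ [HC6H6O6-]).
So [C6H6O6^2-] ≈ Ka2.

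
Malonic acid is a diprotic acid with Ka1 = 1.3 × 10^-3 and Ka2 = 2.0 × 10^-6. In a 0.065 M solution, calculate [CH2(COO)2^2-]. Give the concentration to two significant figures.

2.0 × 10^-6 M

First ionization gives [H+] ≈ [CH2(COOH)COO-] = 8.57 × 10^-3 M.
Second step: Ka2 = [H+][CH2(COO)2^2-]/[CH2(COOH)COO-] ≈ [CH2(COO)2^2-] (since [H+] ≈ [CH2(COOH)COO-]).
So [CH2(COO)2^2-] ≈ Ka2.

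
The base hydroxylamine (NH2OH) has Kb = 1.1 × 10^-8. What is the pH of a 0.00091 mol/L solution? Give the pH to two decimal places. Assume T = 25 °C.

pH = 8.50

NH2OH + H2O ⇌ NH3OH+ + OH-
Kb = [OH-]²/(0.00091 − [OH-]) = 1.1 × 10^-8
Assume [OH-] ≪ 0.00091: [OH-] ≈ √(1.1 × 10^-8 × 0.00091) = 3.16 × 10^-6 M
pOH = −log(3.16 × 10^-6) = 5.50; pH = 14.00 − 5.50 = 8.50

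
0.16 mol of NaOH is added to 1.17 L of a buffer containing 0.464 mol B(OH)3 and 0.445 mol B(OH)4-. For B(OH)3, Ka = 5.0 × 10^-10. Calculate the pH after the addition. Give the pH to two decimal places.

pH = 9.60

OH- converts B(OH)3 to B(OH)4-: B(OH)3 → 0.304 mol, B(OH)4- → 0.605 mol.
pKa = −log(5.0 × 10^-10) = 9.301
pH = pKa + log([A⁻]/[HA]) = 9.301 + log(0.605/0.304) = 9.301 +0.299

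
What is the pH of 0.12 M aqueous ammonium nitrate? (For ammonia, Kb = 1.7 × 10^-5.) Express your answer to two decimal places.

NH4+ is the conjugate acid of the weak base NH3.
Ka = Kw/Kb = 1.0×10^-14 / 1.7 × 10^-5 = 5.88 × 10^-10
Ka = [H+]²/(0.12 − [H+]) = 5.88 × 10^-10
Assume [H+] ≪ 0.12: [H+] ≈ √(5.88 × 10^-10 × 0.12) = 8.40 × 10^-6 M
pH = −log[H+] = −log(8.40 × 10^-6) = 5.08

pH = 5.08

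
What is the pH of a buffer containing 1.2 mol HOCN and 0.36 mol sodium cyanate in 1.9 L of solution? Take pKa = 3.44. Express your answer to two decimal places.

pH = 2.92

Henderson–Hasselbalch: pH = pKa + log([OCN-]/[HOCN]) = 3.44 + log(0.36/1.2)
pH = 3.44 + (-0.523) = 2.92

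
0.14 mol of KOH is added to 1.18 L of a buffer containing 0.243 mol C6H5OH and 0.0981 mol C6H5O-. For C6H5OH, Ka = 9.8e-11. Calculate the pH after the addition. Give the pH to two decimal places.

pH = 10.37

OH- converts C6H5OH to C6H5O-: C6H5OH → 0.103 mol, C6H5O- → 0.238 mol.
pKa = −log(9.8 × 10^-11) = 10.009
pH = pKa + log(n_C6H5O-/n_C6H5OH) = 10.009 + log(0.238/0.103) = 10.009 + (+0.364)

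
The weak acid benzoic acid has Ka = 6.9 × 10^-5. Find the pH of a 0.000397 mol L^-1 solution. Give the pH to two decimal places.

C6H5COOH ⇌ C6H5COO- + H+
From the ICE table, Ka = [H+]²/(0.000397 − [H+]) = 6.9 × 10^-5.
The 5% rule fails; solving [H+]² + Ka·[H+] − Ka·C₀ = 0 exactly:
[H+] = [−6.9e-05 + √(6.9e-05² + 1.1e-07)]/2 = 1.35 × 10^-4 M
pH = −log(1.35 × 10^-4) = 3.87

pH = 3.87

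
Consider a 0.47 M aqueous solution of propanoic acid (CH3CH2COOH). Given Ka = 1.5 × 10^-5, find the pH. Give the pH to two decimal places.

pH = 2.58

CH3CH2COOH ⇌ CH3CH2COO- + H+
From the ICE table, Ka = [H+]²/(0.47 − [H+]) = 1.5 × 10^-5.
Neglecting [H+] in the denominator: [H+] = √(1.5 × 10^-5 × 0.47) = 2.66 × 10^-3 M
pH = −log[H+] = −log(2.66 × 10^-3) = 2.58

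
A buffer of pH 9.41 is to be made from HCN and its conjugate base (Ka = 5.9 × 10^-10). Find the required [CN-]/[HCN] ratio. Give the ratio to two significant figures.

pKa = -log(5.9 × 10^-10) = 9.229
pH = pKa + log(r) ⇒ log(r) = 9.41 − 9.229 = +0.181
r = [CN-]/[HCN] = 10^(+0.181) = 1.52

ratio = 1.5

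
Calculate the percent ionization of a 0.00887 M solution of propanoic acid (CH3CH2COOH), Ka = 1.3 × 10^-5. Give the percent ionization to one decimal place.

3.8%

CH3CH2COOH ⇌ CH3CH2COO- + H+; let x = [H+] at equilibrium.
x ≈ √(Ka·C₀) = √(1.3 × 10^-5 × 0.00887) = 3.40 × 10^-4 M
% ionization = x/C₀ × 100% = 3.40 × 10^-4/0.00887 × 100% = 3.8%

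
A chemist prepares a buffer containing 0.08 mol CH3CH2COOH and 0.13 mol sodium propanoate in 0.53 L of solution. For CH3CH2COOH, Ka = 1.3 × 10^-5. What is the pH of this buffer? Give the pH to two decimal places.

pKa = −log(1.3 × 10^-5) = 4.886
pH = pKa + log([A⁻]/[HA]) = 4.886 + log(0.13/0.08)
pH = 4.886 + (+0.211) = 5.10

pH = 5.10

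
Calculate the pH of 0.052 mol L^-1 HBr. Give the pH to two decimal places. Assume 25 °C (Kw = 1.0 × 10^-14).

HBr is a strong acid and dissociates completely, so [H+] = 0.052 M.
pH = -log(0.052) = 1.28

pH = 1.28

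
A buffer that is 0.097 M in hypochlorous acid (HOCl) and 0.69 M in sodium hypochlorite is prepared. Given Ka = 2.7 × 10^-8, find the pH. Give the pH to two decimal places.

pKa = −log(2.7 × 10^-8) = 7.569
pH = pKa + log([A⁻]/[HA]) = 7.569 + log(0.69/0.097)
pH = 7.569 + (+0.852) = 8.42

pH = 8.42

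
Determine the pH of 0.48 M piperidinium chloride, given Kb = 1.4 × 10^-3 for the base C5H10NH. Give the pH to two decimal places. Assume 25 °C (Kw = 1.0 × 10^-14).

C5H10NH2+ is the conjugate acid of the weak base C5H10NH.
Ka = Kw/Kb = 1.0×10^-14 / 1.4 × 10^-3 = 7.14 × 10^-12
Ka = [H+]²/(0.48 − [H+]) = 7.14 × 10^-12
Neglecting [H+] in the denominator: [H+] = √(7.14 × 10^-12 × 0.48) = 1.85 × 10^-6 M
([H+]/C₀ = 0.00039% < 5%, so the approximation holds.)
pH = −log[H+] = −log(1.85 × 10^-6) = 5.73

pH = 5.73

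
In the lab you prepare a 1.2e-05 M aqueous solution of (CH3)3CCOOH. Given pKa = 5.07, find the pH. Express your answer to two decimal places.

(CH3)3CCOOH ⇌ (CH3)3CCOO- + H+
Ka = 10^(−5.07) = 8.51 × 10^-6
Let x = [H+] at equilibrium. Ka = x²/(1.2e-05 − x).
The 5% rule fails; solving x² + Ka·x − Ka·C₀ = 0 exactly:
x = (−Ka + √(Ka² + 4·Ka·C₀))/2 = 6.71 × 10^-6 M
pH = −log[H+] = −log(6.71 × 10^-6) = 5.17

pH = 5.17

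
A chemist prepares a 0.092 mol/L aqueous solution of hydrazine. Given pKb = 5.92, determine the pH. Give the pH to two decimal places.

N2H4 + H2O ⇌ N2H5+ + OH-
Kb = 10^(−5.92) = 1.20 × 10^-6
Let x = [OH-] at equilibrium. Kb = x²/(0.092 − x).
Assume x ≪ 0.092: x ≈ √(1.20 × 10^-6 × 0.092) = 3.32 × 10^-4 M
pOH = −log(3.32 × 10^-4) = 3.48; pH = 14.00 − 3.48 = 10.52

pH = 10.52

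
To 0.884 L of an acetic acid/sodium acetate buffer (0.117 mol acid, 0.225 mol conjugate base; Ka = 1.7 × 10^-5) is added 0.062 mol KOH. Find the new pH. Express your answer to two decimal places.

After neutralization: n(CH3COOH) = 0.055 mol, n(CH3COO-) = 0.287 mol.
pKa = −log(1.7 × 10^-5) = 4.770
pH = pKa + log(n_CH3COO-/n_CH3COOH) = 4.770 + log(0.287/0.055) = 4.770 + (+0.718)

pH = 5.49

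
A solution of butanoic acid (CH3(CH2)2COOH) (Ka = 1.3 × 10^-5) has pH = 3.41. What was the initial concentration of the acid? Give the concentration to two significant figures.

C₀ = 1.2 × 10^-2 M

[H+] = 10^(-3.41) = 3.89 × 10^-4 M = x
Ka = x²/(C₀ − x) ⇒ C₀ = x + x²/Ka
C₀ = 3.89 × 10^-4 + (3.89 × 10^-4)²/(1.3 × 10^-5) = 1.20 × 10^-2 M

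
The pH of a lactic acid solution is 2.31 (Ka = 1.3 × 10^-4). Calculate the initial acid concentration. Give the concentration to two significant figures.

[H+] = 10^(-2.31) = 4.90 × 10^-3 M = x
Ka = x²/(C₀ − x) ⇒ C₀ = x + x²/Ka
C₀ = 4.90 × 10^-3 + (4.90 × 10^-3)²/(1.3 × 10^-4) = 1.90 × 10^-1 M

C₀ = 1.9 × 10^-1 M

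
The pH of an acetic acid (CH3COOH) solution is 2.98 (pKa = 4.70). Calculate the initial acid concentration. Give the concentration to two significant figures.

[H+] = 10^(-2.98) = 1.05 × 10^-3 M = x
Ka = 10^(−4.70) = 2.00 × 10^-5
Ka = x²/(C₀ − x) ⇒ C₀ = x + x²/Ka
C₀ = 1.05 × 10^-3 + (1.05 × 10^-3)²/(2.00 × 10^-5) = 5.62 × 10^-2 M

C₀ = 5.6 × 10^-2 M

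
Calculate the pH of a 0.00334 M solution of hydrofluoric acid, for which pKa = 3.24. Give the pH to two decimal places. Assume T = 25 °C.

HF ⇌ F- + H+
Ka = 10^(−3.24) = 5.75 × 10^-4
Let x = [H+] at equilibrium. Ka = x²/(0.00334 − x).
Here C₀/Ka ≈ 5.81, so the small-x approximation fails. Use the quadratic:
x = [−0.000575 + √(0.000575² + 7.68e-06)]/2 = 1.13 × 10^-3 M
pH = −log(1.13 × 10^-3) = 2.95

pH = 2.95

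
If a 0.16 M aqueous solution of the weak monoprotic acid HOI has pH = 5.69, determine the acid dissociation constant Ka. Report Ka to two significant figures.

Ka = 2.6 × 10^-11

[H+] = 10^(-5.69) = 2.04 × 10^-6 M
At equilibrium [HA] = 0.16 − 2.04 × 10^-6 = 1.60 × 10^-1 M
Ka = [H+][A-]/[HA] = (2.04 × 10^-6)² / 1.60 × 10^-1 = 2.6 × 10^-11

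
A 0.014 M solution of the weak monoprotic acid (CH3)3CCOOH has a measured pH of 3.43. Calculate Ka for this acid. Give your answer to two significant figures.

[H+] = 10^(-3.43) = 3.72 × 10^-4 M
At equilibrium [HA] = 0.014 − 3.72 × 10^-4 = 1.36 × 10^-2 M
Ka = [H+][A-]/[HA] = (3.72 × 10^-4)² / 1.36 × 10^-2 = 1.0 × 10^-5

Ka = 1.0 × 10^-5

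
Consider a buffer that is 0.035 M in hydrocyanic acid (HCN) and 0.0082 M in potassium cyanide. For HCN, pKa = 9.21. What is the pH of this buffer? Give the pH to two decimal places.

Using pH = pKa + log([base]/[acid]) with [base]/[acid] = 0.0082/0.035:
pH = 9.21 + (-0.630) = 8.58

pH = 8.58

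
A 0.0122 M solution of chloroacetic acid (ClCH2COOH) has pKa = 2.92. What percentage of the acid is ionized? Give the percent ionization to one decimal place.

26.8%

ClCH2COOH ⇌ ClCH2COO- + H+; let x = [H+] at equilibrium.
Ka = 10^(−2.92) = 1.20 × 10^-3
Solve x² + 0.0012x − 1.46e-05 = 0 → x = 3.27 × 10^-3 M
% ionization = x/C₀ × 100% = 3.27 × 10^-3/0.0122 × 100% = 26.8%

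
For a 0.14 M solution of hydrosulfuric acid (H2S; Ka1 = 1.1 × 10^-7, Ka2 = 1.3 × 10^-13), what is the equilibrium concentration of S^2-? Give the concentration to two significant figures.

First ionization gives [H+] ≈ [HS-] = 1.24 × 10^-4 M.
Second step: Ka2 = [H+][S^2-]/[HS-] ≈ [S^2-] (since [H+] ≈ [HS-]).
So [S^2-] ≈ Ka2.

1.3 × 10^-13 M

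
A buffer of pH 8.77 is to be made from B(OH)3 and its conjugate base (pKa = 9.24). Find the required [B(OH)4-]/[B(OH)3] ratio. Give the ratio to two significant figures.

pH = pKa + log(r) ⇒ log(r) = 8.77 − 9.24 = -0.47
r = [B(OH)4-]/[B(OH)3] = 10^(-0.47) = 0.339

ratio = 0.34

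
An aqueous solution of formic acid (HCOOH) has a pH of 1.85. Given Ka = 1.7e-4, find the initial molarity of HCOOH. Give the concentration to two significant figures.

[H+] = 10^(-1.85) = 1.41 × 10^-2 M = x
Ka = x²/(C₀ − x) ⇒ C₀ = x + x²/Ka
C₀ = 1.41 × 10^-2 + (1.41 × 10^-2)²/(1.7 × 10^-4) = 1.18 M

C₀ = 1.2 M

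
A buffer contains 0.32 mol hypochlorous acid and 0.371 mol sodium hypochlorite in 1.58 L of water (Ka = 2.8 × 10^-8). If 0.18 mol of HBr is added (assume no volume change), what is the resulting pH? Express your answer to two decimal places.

Added H+ converts OCl- to HOCl: HOCl → 0.5 mol, OCl- → 0.191 mol.
pKa = −log(2.8 × 10^-8) = 7.553
pH = pKa + log([A⁻]/[HA]) = 7.553 + log(0.191/0.5) = 7.553 -0.418

pH = 7.13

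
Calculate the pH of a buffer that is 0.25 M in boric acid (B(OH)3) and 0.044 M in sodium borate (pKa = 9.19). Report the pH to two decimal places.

pH = pKa + log([A⁻]/[HA]) = 9.19 + log(0.044/0.25)
pH = 9.19 + (-0.754) = 8.44

pH = 8.44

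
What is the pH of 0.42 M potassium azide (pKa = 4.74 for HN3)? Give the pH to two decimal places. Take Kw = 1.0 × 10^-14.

pH = 9.18

N3- is the conjugate base of the weak acid HN3.
Ka = 10^(−4.74) = 1.82 × 10^-5
Kb = Kw/Ka = 1.0×10^-14 / 1.82 × 10^-5 = 5.49 × 10^-10
From the ICE table, Kb = [OH-]²/(0.42 − [OH-]) = 5.49 × 10^-10.
Neglecting [OH-] in the denominator: [OH-] = √(5.49 × 10^-10 × 0.42) = 1.52 × 10^-5 M
Check: 0.0036% ionized — well under 5%, approximation valid.
pOH = 4.82, so pH = 14.00 − pOH = 9.18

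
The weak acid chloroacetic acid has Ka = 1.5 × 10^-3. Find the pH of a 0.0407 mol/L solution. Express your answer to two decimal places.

pH = 2.15

ClCH2COOH ⇌ ClCH2COO- + H+
From the ICE table, Ka = [H+]²/(0.0407 − [H+]) = 1.5 × 10^-3.
Here C₀/Ka ≈ 27.1, so the small-[H+] approximation fails. Use the quadratic:
[H+] = [−0.0015 + √(0.0015² + 0.000244)]/2 = 7.10 × 10^-3 M
pH = −log[H+] = −log(7.10 × 10^-3) = 2.15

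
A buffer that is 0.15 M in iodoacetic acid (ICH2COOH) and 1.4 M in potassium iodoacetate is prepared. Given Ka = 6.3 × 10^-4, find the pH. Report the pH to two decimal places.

pKa = −log(6.3 × 10^-4) = 3.201
pH = pKa + log([A⁻]/[HA]) = 3.201 + log(1.4/0.15)
pH = 3.201 + (+0.970) = 4.17

pH = 4.17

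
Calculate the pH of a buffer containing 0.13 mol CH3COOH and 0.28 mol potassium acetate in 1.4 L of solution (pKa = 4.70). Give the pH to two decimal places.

pH = 5.03

pH = pKa + log([A⁻]/[HA]) = 4.70 + log(0.28/0.13)
pH = 4.70 + (+0.333) = 5.03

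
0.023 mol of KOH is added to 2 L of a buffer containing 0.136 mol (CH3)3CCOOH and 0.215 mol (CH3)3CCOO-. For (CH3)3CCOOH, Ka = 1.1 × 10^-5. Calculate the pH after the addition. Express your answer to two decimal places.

OH- converts (CH3)3CCOOH to (CH3)3CCOO-: (CH3)3CCOOH → 0.113 mol, (CH3)3CCOO- → 0.238 mol.
pKa = −log(1.1 × 10^-5) = 4.959
pH = pKa + log(n_(CH3)3CCOO-/n_(CH3)3CCOOH) = 4.959 + log(0.238/0.113) = 4.959 + (+0.323)

pH = 5.28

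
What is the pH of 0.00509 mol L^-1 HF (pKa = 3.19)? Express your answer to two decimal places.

pH = 2.82

HF ⇌ F- + H+
Ka = 10^(−3.19) = 6.46 × 10^-4
Ka = [H+]²/(0.00509 − [H+]) = 6.46 × 10^-4
The 5% rule fails; solving [H+]² + Ka·[H+] − Ka·C₀ = 0 exactly:
[H+] = [−0.000646 + √(0.000646² + 1.32e-05)]/2 = 1.52 × 10^-3 M
pH = −log[H+] = −log(1.52 × 10^-3) = 2.82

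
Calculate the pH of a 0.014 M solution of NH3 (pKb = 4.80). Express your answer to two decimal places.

NH3 + H2O ⇌ NH4+ + OH-
Kb = 10^(−4.80) = 1.58 × 10^-5
Kb = x²/(0.014 − x) = 1.58 × 10^-5
Neglecting x in the denominator: x = √(1.58 × 10^-5 × 0.014) = 4.70 × 10^-4 M
Check: 3.4% ionized — well under 5%, approximation valid.
pOH = −log(4.70 × 10^-4) = 3.33; pH = 14.00 − 3.33 = 10.67

pH = 10.67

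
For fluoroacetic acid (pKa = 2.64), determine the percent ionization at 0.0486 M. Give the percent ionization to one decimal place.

FCH2COOH ⇌ FCH2COO- + H+; let x = [H+] at equilibrium.
Ka = 10^(−2.64) = 2.29 × 10^-3
Ka = x²/(C₀ − x); solving the quadratic gives x = 9.47 × 10^-3 M.
Fraction ionized = 9.47 × 10^-3 / 0.0486 = 0.1949 → 19.5%

19.5%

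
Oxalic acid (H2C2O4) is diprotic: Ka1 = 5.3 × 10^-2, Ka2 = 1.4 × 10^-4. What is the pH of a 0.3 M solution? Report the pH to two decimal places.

Ka1 ≫ Ka2, so treat the first dissociation as the only significant source of H+.
Ka1 = x²/(0.3 − x) = 5.3 × 10^-2
Solving the quadratic: x = (−Ka1 + √(Ka1² + 4·Ka1·C₀))/2 = 1.02 × 10^-1 M
pH = −log(1.02 × 10^-1) = 0.99

pH = 0.99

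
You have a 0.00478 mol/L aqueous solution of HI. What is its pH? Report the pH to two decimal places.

pH = 2.32

HI is a strong acid and dissociates completely, so [H+] = 0.00478 M.
pH = -log(0.00478) = 2.32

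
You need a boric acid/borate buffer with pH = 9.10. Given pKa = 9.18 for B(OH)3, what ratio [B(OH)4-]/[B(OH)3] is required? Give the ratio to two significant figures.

ratio = 0.83

pH = pKa + log(r) ⇒ log(r) = 9.10 − 9.18 = -0.08
r = [B(OH)4-]/[B(OH)3] = 10^(-0.08) = 0.832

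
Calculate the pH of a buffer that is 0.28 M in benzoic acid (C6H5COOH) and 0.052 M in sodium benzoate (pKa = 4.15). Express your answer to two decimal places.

Henderson–Hasselbalch: pH = pKa + log([C6H5COO-]/[C6H5COOH]) = 4.15 + log(0.052/0.28)
pH = 4.15 + (-0.731) = 3.42

pH = 3.42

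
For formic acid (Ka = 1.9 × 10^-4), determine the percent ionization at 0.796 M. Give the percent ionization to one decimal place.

1.5%

HCOOH ⇌ HCOO- + H+; let x = [H+] at equilibrium.
x ≈ √(Ka·C₀) = √(1.9 × 10^-4 × 0.796) = 1.23 × 10^-2 M
% ionization = x/C₀ × 100% = 1.23 × 10^-2/0.796 × 100% = 1.5%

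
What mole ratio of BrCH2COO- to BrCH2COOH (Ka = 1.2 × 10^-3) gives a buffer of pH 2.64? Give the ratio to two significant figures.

pKa = -log(1.2 × 10^-3) = 2.921
pH = pKa + log(r) ⇒ log(r) = 2.64 − 2.921 = -0.281
r = [BrCH2COO-]/[BrCH2COOH] = 10^(-0.281) = 0.524

ratio = 0.52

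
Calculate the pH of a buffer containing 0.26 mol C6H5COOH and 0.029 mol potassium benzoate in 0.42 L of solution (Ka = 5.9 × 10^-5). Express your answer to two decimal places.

pKa = −log(5.9 × 10^-5) = 4.229
Henderson–Hasselbalch: pH = pKa + log([C6H5COO-]/[C6H5COOH]) = 4.229 + log(0.029/0.26)
pH = 4.229 + (-0.953) = 3.28

pH = 3.28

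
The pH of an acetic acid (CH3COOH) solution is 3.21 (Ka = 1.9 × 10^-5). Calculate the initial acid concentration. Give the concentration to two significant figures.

C₀ = 2.1 × 10^-2 M

[H+] = 10^(-3.21) = 6.17 × 10^-4 M = x
Ka = x²/(C₀ − x) ⇒ C₀ = x + x²/Ka
C₀ = 6.17 × 10^-4 + (6.17 × 10^-4)²/(1.9 × 10^-5) = 2.07 × 10^-2 M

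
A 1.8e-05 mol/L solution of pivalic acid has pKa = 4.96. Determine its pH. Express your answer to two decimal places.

pH = 5.02

(CH3)3CCOOH ⇌ (CH3)3CCOO- + H+
Ka = 10^(−4.96) = 1.10 × 10^-5
From the ICE table, Ka = [H+]²/(1.8e-05 − [H+]) = 1.10 × 10^-5.
The 5% rule fails; solving [H+]² + Ka·[H+] − Ka·C₀ = 0 exactly:
[H+] = [−1.1e-05 + √(1.1e-05² + 7.92e-10)]/2 = 9.61 × 10^-6 M
pH = −log[H+] = −log(9.61 × 10^-6) = 5.02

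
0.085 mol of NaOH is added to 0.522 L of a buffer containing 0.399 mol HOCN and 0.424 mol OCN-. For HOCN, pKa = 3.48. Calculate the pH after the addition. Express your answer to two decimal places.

pH = 3.69

After neutralization: n(HOCN) = 0.314 mol, n(OCN-) = 0.509 mol.
pH = pKa + log(n_OCN-/n_HOCN) = 3.48 + log(0.509/0.314) = 3.48 + (+0.210)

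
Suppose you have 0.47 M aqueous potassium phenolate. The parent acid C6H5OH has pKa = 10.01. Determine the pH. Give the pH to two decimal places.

pH = 11.84

C6H5O- is the conjugate base of the weak acid C6H5OH.
Ka = 10^(−10.01) = 9.77 × 10^-11
Kb = Kw/Ka = 1.0×10^-14 / 9.77 × 10^-11 = 1.02 × 10^-4
From the ICE table, Kb = x²/(0.47 − x) = 1.02 × 10^-4.
Assume x ≪ 0.47: x ≈ √(1.02 × 10^-4 × 0.47) = 6.92 × 10^-3 M
Check: 1.5% ionized — well under 5%, approximation valid.
pOH = 2.16, so pH = 14.00 − pOH = 11.84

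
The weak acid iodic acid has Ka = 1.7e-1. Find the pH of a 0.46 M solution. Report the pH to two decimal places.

pH = 0.68

HIO3 ⇌ IO3- + H+
Ka = [H+]²/(0.46 − [H+]) = 1.7 × 10^-1
Here C₀/Ka ≈ 2.71, so the small-[H+] approximation fails. Use the quadratic:
[H+] = [−0.17 + √(0.17² + 0.313)]/2 = 2.07 × 10^-1 M
pH = −log(2.07 × 10^-1) = 0.68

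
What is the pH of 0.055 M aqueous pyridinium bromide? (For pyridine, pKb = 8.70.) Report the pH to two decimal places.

C5H5NH+ is the conjugate acid of the weak base C5H5N.
Kb = 10^(−8.70) = 2.00 × 10^-9
Ka = Kw/Kb = 1.0×10^-14 / 2.00 × 10^-9 = 5.00 × 10^-6
Ka = [H+]²/(0.055 − [H+]) = 5.00 × 10^-6
Since Ka ≪ C₀, [H+] ≈ √(Ka·C₀) = 5.24 × 10^-4 M.
pH = −log[H+] = −log(5.24 × 10^-4) = 3.28

pH = 3.28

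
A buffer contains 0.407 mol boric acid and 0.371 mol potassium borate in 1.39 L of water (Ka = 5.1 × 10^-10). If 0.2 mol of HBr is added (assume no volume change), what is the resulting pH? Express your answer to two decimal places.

After neutralization: n(B(OH)3) = 0.607 mol, n(B(OH)4-) = 0.171 mol.
pKa = −log(5.1 × 10^-10) = 9.292
Henderson–Hasselbalch with mole ratio 0.171/0.607: pH = 9.292 + (-0.550)

pH = 8.74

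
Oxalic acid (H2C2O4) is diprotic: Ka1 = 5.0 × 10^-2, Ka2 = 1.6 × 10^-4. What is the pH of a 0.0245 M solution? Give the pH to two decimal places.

Since Ka1 ≫ Ka2, the first ionization dominates [H+].
Ka1 = x²/(0.0245 − x) = 5.0 × 10^-2
Solving the quadratic: x = (−Ka1 + √(Ka1² + 4·Ka1·C₀))/2 = 1.80 × 10^-2 M
pH = −log(1.80 × 10^-2) = 1.74

pH = 1.74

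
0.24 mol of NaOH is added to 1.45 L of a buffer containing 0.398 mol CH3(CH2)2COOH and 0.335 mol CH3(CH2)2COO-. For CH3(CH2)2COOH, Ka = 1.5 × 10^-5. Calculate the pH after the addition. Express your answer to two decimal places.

After neutralization: n(CH3(CH2)2COOH) = 0.158 mol, n(CH3(CH2)2COO-) = 0.575 mol.
pKa = −log(1.5 × 10^-5) = 4.824
Henderson–Hasselbalch with mole ratio 0.575/0.158: pH = 4.824 + (+0.561)

pH = 5.38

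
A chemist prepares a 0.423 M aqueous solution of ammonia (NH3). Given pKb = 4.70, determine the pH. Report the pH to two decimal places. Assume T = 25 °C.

NH3 + H2O ⇌ NH4+ + OH-
Kb = 10^(−4.70) = 2.00 × 10^-5
Kb = [OH-]²/(0.423 − [OH-]) = 2.00 × 10^-5
Neglecting [OH-] in the denominator: [OH-] = √(2.00 × 10^-5 × 0.423) = 2.91 × 10^-3 M
([OH-]/C₀ = 0.69% < 5%, so the approximation holds.)
pOH = −log(2.91 × 10^-3) = 2.54; pH = 14.00 − 2.54 = 11.46

pH = 11.46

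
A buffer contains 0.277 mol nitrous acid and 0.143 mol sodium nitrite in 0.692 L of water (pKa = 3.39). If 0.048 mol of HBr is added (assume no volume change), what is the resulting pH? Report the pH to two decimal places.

After neutralization: n(HNO2) = 0.325 mol, n(NO2-) = 0.095 mol.
pH = pKa + log([A⁻]/[HA]) = 3.39 + log(0.095/0.325) = 3.39 -0.534

pH = 2.86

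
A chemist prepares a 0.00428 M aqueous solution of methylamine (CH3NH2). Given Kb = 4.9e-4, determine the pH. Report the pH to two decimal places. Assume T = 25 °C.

CH3NH2 + H2O ⇌ CH3NH3+ + OH-
Let x = [OH-] at equilibrium. Kb = x²/(0.00428 − x).
The 5% rule fails; solving x² + Kb·x − Kb·C₀ = 0 exactly:
x = (−Kb + √(Kb² + 4·Kb·C₀))/2 = 1.22 × 10^-3 M
pOH = −log(1.22 × 10^-3) = 2.91; pH = 14.00 − 2.91 = 11.09

pH = 11.09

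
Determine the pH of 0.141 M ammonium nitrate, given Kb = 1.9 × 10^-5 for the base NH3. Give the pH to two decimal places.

pH = 5.06

NH4+ is the conjugate acid of the weak base NH3.
Ka = Kw/Kb = 1.0×10^-14 / 1.9 × 10^-5 = 5.26 × 10^-10
Ka = [H+]²/(0.141 − [H+]) = 5.26 × 10^-10
Assume [H+] ≪ 0.141: [H+] ≈ √(5.26 × 10^-10 × 0.141) = 8.61 × 10^-6 M
pH = −log(8.61 × 10^-6) = 5.06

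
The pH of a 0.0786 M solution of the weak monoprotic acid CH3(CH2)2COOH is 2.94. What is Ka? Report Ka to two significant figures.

Ka = 1.7 × 10^-5

[H+] = 10^(-2.94) = 1.15 × 10^-3 M
At equilibrium [HA] = 0.0786 − 1.15 × 10^-3 = 7.75 × 10^-2 M
Ka = [H+][A-]/[HA] = (1.15 × 10^-3)² / 7.75 × 10^-2 = 1.7 × 10^-5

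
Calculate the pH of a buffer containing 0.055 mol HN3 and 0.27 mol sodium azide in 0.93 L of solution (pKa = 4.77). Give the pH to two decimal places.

Henderson–Hasselbalch: pH = pKa + log([N3-]/[HN3]) = 4.77 + log(0.27/0.055)
pH = 4.77 + (+0.691) = 5.46

pH = 5.46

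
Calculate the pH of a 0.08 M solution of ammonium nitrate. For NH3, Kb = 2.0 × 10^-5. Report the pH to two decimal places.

pH = 5.20

NH4+ is the conjugate acid of the weak base NH3.
Ka = Kw/Kb = 1.0×10^-14 / 2.0 × 10^-5 = 5.00 × 10^-10
Ka = [H+]²/(0.08 − [H+]) = 5.00 × 10^-10
Since Ka ≪ C₀, [H+] ≈ √(Ka·C₀) = 6.32 × 10^-6 M.
([H+]/C₀ = 0.0079% < 5%, so the approximation holds.)
pH = −log[H+] = −log(6.32 × 10^-6) = 5.20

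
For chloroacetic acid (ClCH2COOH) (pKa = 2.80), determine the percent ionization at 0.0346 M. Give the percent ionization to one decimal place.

19.2%

ClCH2COOH ⇌ ClCH2COO- + H+; let x = [H+] at equilibrium.
Ka = 10^(−2.80) = 1.58 × 10^-3
Solve x² + 0.00158x − 5.47e-05 = 0 → x = 6.65 × 10^-3 M
Fraction ionized = 6.65 × 10^-3 / 0.0346 = 0.1922 → 19.2%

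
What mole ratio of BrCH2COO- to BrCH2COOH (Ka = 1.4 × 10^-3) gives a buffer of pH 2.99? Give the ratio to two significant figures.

pKa = -log(1.4 × 10^-3) = 2.854
pH = pKa + log(r) ⇒ log(r) = 2.99 − 2.854 = +0.136
r = [BrCH2COO-]/[BrCH2COOH] = 10^(+0.136) = 1.37

ratio = 1.4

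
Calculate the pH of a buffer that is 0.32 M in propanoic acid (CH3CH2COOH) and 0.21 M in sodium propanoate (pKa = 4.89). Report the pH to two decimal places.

Henderson–Hasselbalch: pH = pKa + log([CH3CH2COO-]/[CH3CH2COOH]) = 4.89 + log(0.21/0.32)
pH = 4.89 + (-0.183) = 4.71

pH = 4.71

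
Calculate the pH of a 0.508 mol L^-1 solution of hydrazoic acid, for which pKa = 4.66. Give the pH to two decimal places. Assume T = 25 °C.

HN3 ⇌ N3- + H+
Ka = 10^(−4.66) = 2.19 × 10^-5
Ka = [H+]²/(0.508 − [H+]) = 2.19 × 10^-5
Assume [H+] ≪ 0.508: [H+] ≈ √(2.19 × 10^-5 × 0.508) = 3.34 × 10^-3 M
pH = −log[H+] = −log(3.34 × 10^-3) = 2.48

pH = 2.48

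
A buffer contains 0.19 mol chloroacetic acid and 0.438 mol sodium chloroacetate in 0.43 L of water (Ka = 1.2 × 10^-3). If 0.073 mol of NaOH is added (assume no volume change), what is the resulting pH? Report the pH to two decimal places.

pH = 3.56

After neutralization: n(ClCH2COOH) = 0.117 mol, n(ClCH2COO-) = 0.511 mol.
pKa = −log(1.2 × 10^-3) = 2.921
pH = pKa + log([A⁻]/[HA]) = 2.921 + log(0.511/0.117) = 2.921 +0.640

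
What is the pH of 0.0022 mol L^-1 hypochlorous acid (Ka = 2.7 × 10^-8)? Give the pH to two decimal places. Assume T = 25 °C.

HOCl ⇌ OCl- + H+
Ka = [H+]²/(0.0022 − [H+]) = 2.7 × 10^-8
Since Ka ≪ C₀, [H+] ≈ √(Ka·C₀) = 7.71 × 10^-6 M.
([H+]/C₀ = 0.35% < 5%, so the approximation holds.)
pH = −log(7.71 × 10^-6) = 5.11

pH = 5.11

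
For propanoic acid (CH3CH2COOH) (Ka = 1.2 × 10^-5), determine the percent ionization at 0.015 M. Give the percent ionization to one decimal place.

2.8%

CH3CH2COOH ⇌ CH3CH2COO- + H+; let x = [H+] at equilibrium.
x ≈ √(Ka·C₀) = √(1.2 × 10^-5 × 0.015) = 4.24 × 10^-4 M
% ionization = x/C₀ × 100% = 4.24 × 10^-4/0.015 × 100% = 2.8%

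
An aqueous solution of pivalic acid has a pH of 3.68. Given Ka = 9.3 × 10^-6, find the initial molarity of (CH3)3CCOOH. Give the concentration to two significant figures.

[H+] = 10^(-3.68) = 2.09 × 10^-4 M = x
Ka = x²/(C₀ − x) ⇒ C₀ = x + x²/Ka
C₀ = 2.09 × 10^-4 + (2.09 × 10^-4)²/(9.3 × 10^-6) = 4.91 × 10^-3 M

C₀ = 4.9 × 10^-3 M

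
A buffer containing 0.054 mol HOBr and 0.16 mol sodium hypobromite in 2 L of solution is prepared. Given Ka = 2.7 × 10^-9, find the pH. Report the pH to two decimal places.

pH = 9.04

pKa = −log(2.7 × 10^-9) = 8.569
pH = pKa + log([A⁻]/[HA]) = 8.569 + log(0.16/0.054)
pH = 8.569 + (+0.472) = 9.04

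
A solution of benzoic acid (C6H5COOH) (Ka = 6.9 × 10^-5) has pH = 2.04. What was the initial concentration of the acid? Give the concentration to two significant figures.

[H+] = 10^(-2.04) = 9.12 × 10^-3 M = x
Ka = x²/(C₀ − x) ⇒ C₀ = x + x²/Ka
C₀ = 9.12 × 10^-3 + (9.12 × 10^-3)²/(6.9 × 10^-5) = 1.21 M

C₀ = 1.2 M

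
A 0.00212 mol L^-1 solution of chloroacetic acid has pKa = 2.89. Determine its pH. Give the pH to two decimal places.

pH = 2.95

ClCH2COOH ⇌ ClCH2COO- + H+
Ka = 10^(−2.89) = 1.29 × 10^-3
Ka = [H+]²/(0.00212 − [H+]) = 1.29 × 10^-3
The 5% rule fails; solving [H+]² + Ka·[H+] − Ka·C₀ = 0 exactly:
[H+] = (−Ka + √(Ka² + 4·Ka·C₀))/2 = 1.13 × 10^-3 M
pH = −log(1.13 × 10^-3) = 2.95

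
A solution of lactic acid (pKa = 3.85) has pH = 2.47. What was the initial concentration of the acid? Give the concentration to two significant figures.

[H+] = 10^(-2.47) = 3.39 × 10^-3 M = x
Ka = 10^(−3.85) = 1.41 × 10^-4
Ka = x²/(C₀ − x) ⇒ C₀ = x + x²/Ka
C₀ = 3.39 × 10^-3 + (3.39 × 10^-3)²/(1.41 × 10^-4) = 8.49 × 10^-2 M

C₀ = 8.5 × 10^-2 M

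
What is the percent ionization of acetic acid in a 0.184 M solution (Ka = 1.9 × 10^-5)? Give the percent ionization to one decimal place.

CH3COOH ⇌ CH3COO- + H+; let x = [H+] at equilibrium.
x ≈ √(Ka·C₀) = √(1.9 × 10^-5 × 0.184) = 1.87 × 10^-3 M
% ionization = x/C₀ × 100% = 1.87 × 10^-3/0.184 × 100% = 1.0%

1.0%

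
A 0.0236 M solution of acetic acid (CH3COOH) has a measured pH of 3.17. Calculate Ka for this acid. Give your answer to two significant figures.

Ka = 2.0 × 10^-5

[H+] = 10^(-3.17) = 6.76 × 10^-4 M
At equilibrium [HA] = 0.0236 − 6.76 × 10^-4 = 2.29 × 10^-2 M
Ka = [H+][A-]/[HA] = (6.76 × 10^-4)² / 2.29 × 10^-2 = 2.0 × 10^-5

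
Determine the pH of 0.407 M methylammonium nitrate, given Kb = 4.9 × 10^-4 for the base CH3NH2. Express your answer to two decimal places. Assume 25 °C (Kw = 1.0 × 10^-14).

pH = 5.54

CH3NH3+ is the conjugate acid of the weak base CH3NH2.
Ka = Kw/Kb = 1.0×10^-14 / 4.9 × 10^-4 = 2.04 × 10^-11
Ka = [H+]²/(0.407 − [H+]) = 2.04 × 10^-11
Neglecting [H+] in the denominator: [H+] = √(2.04 × 10^-11 × 0.407) = 2.88 × 10^-6 M
([H+]/C₀ = 0.00071% < 5%, so the approximation holds.)
pH = −log[H+] = −log(2.88 × 10^-6) = 5.54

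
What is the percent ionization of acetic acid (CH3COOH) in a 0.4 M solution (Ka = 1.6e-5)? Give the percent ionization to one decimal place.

CH3COOH ⇌ CH3COO- + H+; let x = [H+] at equilibrium.
x ≈ √(Ka·C₀) = √(1.6 × 10^-5 × 0.4) = 2.53 × 10^-3 M
% ionization = x/C₀ × 100% = 2.53 × 10^-3/0.4 × 100% = 0.6%

0.6%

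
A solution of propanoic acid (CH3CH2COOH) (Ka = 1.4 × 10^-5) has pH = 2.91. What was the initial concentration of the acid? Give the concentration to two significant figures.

C₀ = 1.1 × 10^-1 M

[H+] = 10^(-2.91) = 1.23 × 10^-3 M = x
Ka = x²/(C₀ − x) ⇒ C₀ = x + x²/Ka
C₀ = 1.23 × 10^-3 + (1.23 × 10^-3)²/(1.4 × 10^-5) = 1.09 × 10^-1 M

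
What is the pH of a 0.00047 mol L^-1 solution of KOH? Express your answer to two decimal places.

pH = 10.67

KOH is a strong base; [OH-] = 0.00047 M.
pOH = -log(0.00047) = 3.33
pH = 14.00 - 3.33 = 10.67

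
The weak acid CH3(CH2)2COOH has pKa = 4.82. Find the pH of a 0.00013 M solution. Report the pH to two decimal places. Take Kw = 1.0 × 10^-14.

CH3(CH2)2COOH ⇌ CH3(CH2)2COO- + H+
Ka = 10^(−4.82) = 1.51 × 10^-5
From the ICE table, Ka = x²/(0.00013 − x) = 1.51 × 10^-5.
x is not negligible relative to C₀; solve x² + 1.51e-05·x − 1.96e-09 = 0.
x = (−Ka + √(Ka² + 4·Ka·C₀))/2 = 3.74 × 10^-5 M
pH = −log(3.74 × 10^-5) = 4.43

pH = 4.43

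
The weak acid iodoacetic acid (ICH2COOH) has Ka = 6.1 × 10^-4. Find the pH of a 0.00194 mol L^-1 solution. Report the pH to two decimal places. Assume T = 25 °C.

ICH2COOH ⇌ ICH2COO- + H+
From the ICE table, Ka = [H+]²/(0.00194 − [H+]) = 6.1 × 10^-4.
Here C₀/Ka ≈ 3.18, so the small-[H+] approximation fails. Use the quadratic:
[H+] = (−Ka + √(Ka² + 4·Ka·C₀))/2 = 8.25 × 10^-4 M
pH = −log(8.25 × 10^-4) = 3.08

pH = 3.08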